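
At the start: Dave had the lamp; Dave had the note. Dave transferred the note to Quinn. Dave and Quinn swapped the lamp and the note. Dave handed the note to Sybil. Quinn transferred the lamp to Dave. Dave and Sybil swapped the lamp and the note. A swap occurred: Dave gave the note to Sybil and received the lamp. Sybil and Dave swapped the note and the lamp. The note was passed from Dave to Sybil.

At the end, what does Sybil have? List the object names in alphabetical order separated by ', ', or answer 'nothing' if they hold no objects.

Tracking all object holders:
Start: lamp:Dave, note:Dave
Event 1 (give note: Dave -> Quinn). State: lamp:Dave, note:Quinn
Event 2 (swap lamp<->note: now lamp:Quinn, note:Dave). State: lamp:Quinn, note:Dave
Event 3 (give note: Dave -> Sybil). State: lamp:Quinn, note:Sybil
Event 4 (give lamp: Quinn -> Dave). State: lamp:Dave, note:Sybil
Event 5 (swap lamp<->note: now lamp:Sybil, note:Dave). State: lamp:Sybil, note:Dave
Event 6 (swap note<->lamp: now note:Sybil, lamp:Dave). State: lamp:Dave, note:Sybil
Event 7 (swap note<->lamp: now note:Dave, lamp:Sybil). State: lamp:Sybil, note:Dave
Event 8 (give note: Dave -> Sybil). State: lamp:Sybil, note:Sybil

Final state: lamp:Sybil, note:Sybil
Sybil holds: lamp, note.

Answer: lamp, note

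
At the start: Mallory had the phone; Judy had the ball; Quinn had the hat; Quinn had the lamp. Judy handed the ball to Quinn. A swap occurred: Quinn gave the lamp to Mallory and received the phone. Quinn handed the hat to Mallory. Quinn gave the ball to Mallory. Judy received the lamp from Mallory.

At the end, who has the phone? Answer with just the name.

Answer: Quinn

Derivation:
Tracking all object holders:
Start: phone:Mallory, ball:Judy, hat:Quinn, lamp:Quinn
Event 1 (give ball: Judy -> Quinn). State: phone:Mallory, ball:Quinn, hat:Quinn, lamp:Quinn
Event 2 (swap lamp<->phone: now lamp:Mallory, phone:Quinn). State: phone:Quinn, ball:Quinn, hat:Quinn, lamp:Mallory
Event 3 (give hat: Quinn -> Mallory). State: phone:Quinn, ball:Quinn, hat:Mallory, lamp:Mallory
Event 4 (give ball: Quinn -> Mallory). State: phone:Quinn, ball:Mallory, hat:Mallory, lamp:Mallory
Event 5 (give lamp: Mallory -> Judy). State: phone:Quinn, ball:Mallory, hat:Mallory, lamp:Judy

Final state: phone:Quinn, ball:Mallory, hat:Mallory, lamp:Judy
The phone is held by Quinn.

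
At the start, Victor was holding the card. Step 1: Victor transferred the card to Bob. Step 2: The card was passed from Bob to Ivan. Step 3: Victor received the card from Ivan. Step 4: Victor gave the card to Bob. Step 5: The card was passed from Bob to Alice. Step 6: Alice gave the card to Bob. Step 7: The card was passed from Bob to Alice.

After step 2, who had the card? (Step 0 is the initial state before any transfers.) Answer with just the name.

Tracking the card holder through step 2:
After step 0 (start): Victor
After step 1: Bob
After step 2: Ivan

At step 2, the holder is Ivan.

Answer: Ivan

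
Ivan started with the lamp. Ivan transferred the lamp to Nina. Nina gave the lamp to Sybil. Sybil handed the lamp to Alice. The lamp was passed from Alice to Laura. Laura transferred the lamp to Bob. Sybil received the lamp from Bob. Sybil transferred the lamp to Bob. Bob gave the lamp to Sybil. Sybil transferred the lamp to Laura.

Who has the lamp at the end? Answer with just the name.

Tracking the lamp through each event:
Start: Ivan has the lamp.
After event 1: Nina has the lamp.
After event 2: Sybil has the lamp.
After event 3: Alice has the lamp.
After event 4: Laura has the lamp.
After event 5: Bob has the lamp.
After event 6: Sybil has the lamp.
After event 7: Bob has the lamp.
After event 8: Sybil has the lamp.
After event 9: Laura has the lamp.

Answer: Laura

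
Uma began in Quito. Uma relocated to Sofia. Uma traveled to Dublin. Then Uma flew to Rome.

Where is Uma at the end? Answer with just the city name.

Tracking Uma's location:
Start: Uma is in Quito.
After move 1: Quito -> Sofia. Uma is in Sofia.
After move 2: Sofia -> Dublin. Uma is in Dublin.
After move 3: Dublin -> Rome. Uma is in Rome.

Answer: Rome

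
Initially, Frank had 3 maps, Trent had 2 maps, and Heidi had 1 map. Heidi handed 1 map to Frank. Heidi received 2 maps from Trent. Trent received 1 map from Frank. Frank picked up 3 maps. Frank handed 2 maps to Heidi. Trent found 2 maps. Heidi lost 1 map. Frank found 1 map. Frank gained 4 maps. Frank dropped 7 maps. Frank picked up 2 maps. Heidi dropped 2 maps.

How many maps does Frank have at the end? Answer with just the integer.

Tracking counts step by step:
Start: Frank=3, Trent=2, Heidi=1
Event 1 (Heidi -> Frank, 1): Heidi: 1 -> 0, Frank: 3 -> 4. State: Frank=4, Trent=2, Heidi=0
Event 2 (Trent -> Heidi, 2): Trent: 2 -> 0, Heidi: 0 -> 2. State: Frank=4, Trent=0, Heidi=2
Event 3 (Frank -> Trent, 1): Frank: 4 -> 3, Trent: 0 -> 1. State: Frank=3, Trent=1, Heidi=2
Event 4 (Frank +3): Frank: 3 -> 6. State: Frank=6, Trent=1, Heidi=2
Event 5 (Frank -> Heidi, 2): Frank: 6 -> 4, Heidi: 2 -> 4. State: Frank=4, Trent=1, Heidi=4
Event 6 (Trent +2): Trent: 1 -> 3. State: Frank=4, Trent=3, Heidi=4
Event 7 (Heidi -1): Heidi: 4 -> 3. State: Frank=4, Trent=3, Heidi=3
Event 8 (Frank +1): Frank: 4 -> 5. State: Frank=5, Trent=3, Heidi=3
Event 9 (Frank +4): Frank: 5 -> 9. State: Frank=9, Trent=3, Heidi=3
Event 10 (Frank -7): Frank: 9 -> 2. State: Frank=2, Trent=3, Heidi=3
Event 11 (Frank +2): Frank: 2 -> 4. State: Frank=4, Trent=3, Heidi=3
Event 12 (Heidi -2): Heidi: 3 -> 1. State: Frank=4, Trent=3, Heidi=1

Frank's final count: 4

Answer: 4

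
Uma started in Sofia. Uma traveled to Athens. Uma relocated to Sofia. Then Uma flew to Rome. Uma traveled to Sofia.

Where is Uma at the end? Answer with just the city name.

Answer: Sofia

Derivation:
Tracking Uma's location:
Start: Uma is in Sofia.
After move 1: Sofia -> Athens. Uma is in Athens.
After move 2: Athens -> Sofia. Uma is in Sofia.
After move 3: Sofia -> Rome. Uma is in Rome.
After move 4: Rome -> Sofia. Uma is in Sofia.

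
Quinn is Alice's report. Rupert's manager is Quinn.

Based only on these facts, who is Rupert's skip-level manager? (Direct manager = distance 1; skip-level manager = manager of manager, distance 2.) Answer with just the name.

Answer: Alice

Derivation:
Reconstructing the manager chain from the given facts:
  Alice -> Quinn -> Rupert
(each arrow means 'manager of the next')
Positions in the chain (0 = top):
  position of Alice: 0
  position of Quinn: 1
  position of Rupert: 2

Rupert is at position 2; the skip-level manager is 2 steps up the chain, i.e. position 0: Alice.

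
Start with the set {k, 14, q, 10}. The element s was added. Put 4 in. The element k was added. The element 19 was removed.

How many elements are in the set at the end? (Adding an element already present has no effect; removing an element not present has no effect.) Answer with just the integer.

Answer: 6

Derivation:
Tracking the set through each operation:
Start: {10, 14, k, q}
Event 1 (add s): added. Set: {10, 14, k, q, s}
Event 2 (add 4): added. Set: {10, 14, 4, k, q, s}
Event 3 (add k): already present, no change. Set: {10, 14, 4, k, q, s}
Event 4 (remove 19): not present, no change. Set: {10, 14, 4, k, q, s}

Final set: {10, 14, 4, k, q, s} (size 6)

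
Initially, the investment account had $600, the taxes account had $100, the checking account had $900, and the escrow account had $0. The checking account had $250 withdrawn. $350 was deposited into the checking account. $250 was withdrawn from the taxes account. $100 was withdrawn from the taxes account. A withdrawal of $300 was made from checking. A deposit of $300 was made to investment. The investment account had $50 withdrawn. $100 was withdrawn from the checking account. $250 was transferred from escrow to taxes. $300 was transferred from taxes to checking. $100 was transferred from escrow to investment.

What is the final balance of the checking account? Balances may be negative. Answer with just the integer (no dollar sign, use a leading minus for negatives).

Answer: 900

Derivation:
Tracking account balances step by step:
Start: investment=600, taxes=100, checking=900, escrow=0
Event 1 (withdraw 250 from checking): checking: 900 - 250 = 650. Balances: investment=600, taxes=100, checking=650, escrow=0
Event 2 (deposit 350 to checking): checking: 650 + 350 = 1000. Balances: investment=600, taxes=100, checking=1000, escrow=0
Event 3 (withdraw 250 from taxes): taxes: 100 - 250 = -150. Balances: investment=600, taxes=-150, checking=1000, escrow=0
Event 4 (withdraw 100 from taxes): taxes: -150 - 100 = -250. Balances: investment=600, taxes=-250, checking=1000, escrow=0
Event 5 (withdraw 300 from checking): checking: 1000 - 300 = 700. Balances: investment=600, taxes=-250, checking=700, escrow=0
Event 6 (deposit 300 to investment): investment: 600 + 300 = 900. Balances: investment=900, taxes=-250, checking=700, escrow=0
Event 7 (withdraw 50 from investment): investment: 900 - 50 = 850. Balances: investment=850, taxes=-250, checking=700, escrow=0
Event 8 (withdraw 100 from checking): checking: 700 - 100 = 600. Balances: investment=850, taxes=-250, checking=600, escrow=0
Event 9 (transfer 250 escrow -> taxes): escrow: 0 - 250 = -250, taxes: -250 + 250 = 0. Balances: investment=850, taxes=0, checking=600, escrow=-250
Event 10 (transfer 300 taxes -> checking): taxes: 0 - 300 = -300, checking: 600 + 300 = 900. Balances: investment=850, taxes=-300, checking=900, escrow=-250
Event 11 (transfer 100 escrow -> investment): escrow: -250 - 100 = -350, investment: 850 + 100 = 950. Balances: investment=950, taxes=-300, checking=900, escrow=-350

Final balance of checking: 900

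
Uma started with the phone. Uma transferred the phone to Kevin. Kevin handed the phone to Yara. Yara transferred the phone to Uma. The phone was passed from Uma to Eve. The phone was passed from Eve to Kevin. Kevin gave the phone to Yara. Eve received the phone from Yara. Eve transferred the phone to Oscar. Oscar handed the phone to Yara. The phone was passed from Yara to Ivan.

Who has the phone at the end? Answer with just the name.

Tracking the phone through each event:
Start: Uma has the phone.
After event 1: Kevin has the phone.
After event 2: Yara has the phone.
After event 3: Uma has the phone.
After event 4: Eve has the phone.
After event 5: Kevin has the phone.
After event 6: Yara has the phone.
After event 7: Eve has the phone.
After event 8: Oscar has the phone.
After event 9: Yara has the phone.
After event 10: Ivan has the phone.

Answer: Ivan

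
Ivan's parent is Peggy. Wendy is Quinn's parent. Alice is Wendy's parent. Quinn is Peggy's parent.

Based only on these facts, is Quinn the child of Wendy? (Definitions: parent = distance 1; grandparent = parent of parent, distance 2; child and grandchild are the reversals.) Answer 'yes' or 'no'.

Reconstructing the parent chain from the given facts:
  Alice -> Wendy -> Quinn -> Peggy -> Ivan
(each arrow means 'parent of the next')
Positions in the chain (0 = top):
  position of Alice: 0
  position of Wendy: 1
  position of Quinn: 2
  position of Peggy: 3
  position of Ivan: 4

Quinn is at position 2, Wendy is at position 1; signed distance (j - i) = -1.
'child' requires j - i = -1. Actual distance is -1, so the relation HOLDS.

Answer: yes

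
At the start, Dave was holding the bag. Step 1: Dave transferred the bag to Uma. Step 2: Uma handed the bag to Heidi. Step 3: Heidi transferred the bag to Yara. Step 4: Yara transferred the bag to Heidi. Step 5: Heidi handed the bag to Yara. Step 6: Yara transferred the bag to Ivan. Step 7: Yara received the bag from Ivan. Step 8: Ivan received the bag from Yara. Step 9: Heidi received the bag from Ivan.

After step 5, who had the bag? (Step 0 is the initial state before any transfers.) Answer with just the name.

Tracking the bag holder through step 5:
After step 0 (start): Dave
After step 1: Uma
After step 2: Heidi
After step 3: Yara
After step 4: Heidi
After step 5: Yara

At step 5, the holder is Yara.

Answer: Yara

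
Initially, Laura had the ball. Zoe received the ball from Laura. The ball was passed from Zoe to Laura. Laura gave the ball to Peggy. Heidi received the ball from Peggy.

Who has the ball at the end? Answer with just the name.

Answer: Heidi

Derivation:
Tracking the ball through each event:
Start: Laura has the ball.
After event 1: Zoe has the ball.
After event 2: Laura has the ball.
After event 3: Peggy has the ball.
After event 4: Heidi has the ball.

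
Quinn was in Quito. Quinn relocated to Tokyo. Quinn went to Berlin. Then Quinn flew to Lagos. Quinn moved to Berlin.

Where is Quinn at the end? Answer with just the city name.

Tracking Quinn's location:
Start: Quinn is in Quito.
After move 1: Quito -> Tokyo. Quinn is in Tokyo.
After move 2: Tokyo -> Berlin. Quinn is in Berlin.
After move 3: Berlin -> Lagos. Quinn is in Lagos.
After move 4: Lagos -> Berlin. Quinn is in Berlin.

Answer: Berlin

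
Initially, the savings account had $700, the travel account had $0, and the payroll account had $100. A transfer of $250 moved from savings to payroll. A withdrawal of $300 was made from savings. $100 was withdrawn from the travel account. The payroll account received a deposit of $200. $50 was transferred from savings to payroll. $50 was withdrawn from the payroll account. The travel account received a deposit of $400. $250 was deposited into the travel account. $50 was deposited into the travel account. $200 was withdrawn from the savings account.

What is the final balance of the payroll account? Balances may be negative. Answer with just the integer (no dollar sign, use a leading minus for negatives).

Tracking account balances step by step:
Start: savings=700, travel=0, payroll=100
Event 1 (transfer 250 savings -> payroll): savings: 700 - 250 = 450, payroll: 100 + 250 = 350. Balances: savings=450, travel=0, payroll=350
Event 2 (withdraw 300 from savings): savings: 450 - 300 = 150. Balances: savings=150, travel=0, payroll=350
Event 3 (withdraw 100 from travel): travel: 0 - 100 = -100. Balances: savings=150, travel=-100, payroll=350
Event 4 (deposit 200 to payroll): payroll: 350 + 200 = 550. Balances: savings=150, travel=-100, payroll=550
Event 5 (transfer 50 savings -> payroll): savings: 150 - 50 = 100, payroll: 550 + 50 = 600. Balances: savings=100, travel=-100, payroll=600
Event 6 (withdraw 50 from payroll): payroll: 600 - 50 = 550. Balances: savings=100, travel=-100, payroll=550
Event 7 (deposit 400 to travel): travel: -100 + 400 = 300. Balances: savings=100, travel=300, payroll=550
Event 8 (deposit 250 to travel): travel: 300 + 250 = 550. Balances: savings=100, travel=550, payroll=550
Event 9 (deposit 50 to travel): travel: 550 + 50 = 600. Balances: savings=100, travel=600, payroll=550
Event 10 (withdraw 200 from savings): savings: 100 - 200 = -100. Balances: savings=-100, travel=600, payroll=550

Final balance of payroll: 550

Answer: 550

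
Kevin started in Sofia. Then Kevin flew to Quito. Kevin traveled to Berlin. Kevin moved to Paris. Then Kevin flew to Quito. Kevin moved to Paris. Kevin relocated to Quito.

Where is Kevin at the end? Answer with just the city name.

Answer: Quito

Derivation:
Tracking Kevin's location:
Start: Kevin is in Sofia.
After move 1: Sofia -> Quito. Kevin is in Quito.
After move 2: Quito -> Berlin. Kevin is in Berlin.
After move 3: Berlin -> Paris. Kevin is in Paris.
After move 4: Paris -> Quito. Kevin is in Quito.
After move 5: Quito -> Paris. Kevin is in Paris.
After move 6: Paris -> Quito. Kevin is in Quito.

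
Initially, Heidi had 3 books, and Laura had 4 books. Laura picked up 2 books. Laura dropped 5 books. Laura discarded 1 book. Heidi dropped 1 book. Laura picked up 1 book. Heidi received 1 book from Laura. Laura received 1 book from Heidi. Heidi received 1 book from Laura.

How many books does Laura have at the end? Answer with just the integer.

Tracking counts step by step:
Start: Heidi=3, Laura=4
Event 1 (Laura +2): Laura: 4 -> 6. State: Heidi=3, Laura=6
Event 2 (Laura -5): Laura: 6 -> 1. State: Heidi=3, Laura=1
Event 3 (Laura -1): Laura: 1 -> 0. State: Heidi=3, Laura=0
Event 4 (Heidi -1): Heidi: 3 -> 2. State: Heidi=2, Laura=0
Event 5 (Laura +1): Laura: 0 -> 1. State: Heidi=2, Laura=1
Event 6 (Laura -> Heidi, 1): Laura: 1 -> 0, Heidi: 2 -> 3. State: Heidi=3, Laura=0
Event 7 (Heidi -> Laura, 1): Heidi: 3 -> 2, Laura: 0 -> 1. State: Heidi=2, Laura=1
Event 8 (Laura -> Heidi, 1): Laura: 1 -> 0, Heidi: 2 -> 3. State: Heidi=3, Laura=0

Laura's final count: 0

Answer: 0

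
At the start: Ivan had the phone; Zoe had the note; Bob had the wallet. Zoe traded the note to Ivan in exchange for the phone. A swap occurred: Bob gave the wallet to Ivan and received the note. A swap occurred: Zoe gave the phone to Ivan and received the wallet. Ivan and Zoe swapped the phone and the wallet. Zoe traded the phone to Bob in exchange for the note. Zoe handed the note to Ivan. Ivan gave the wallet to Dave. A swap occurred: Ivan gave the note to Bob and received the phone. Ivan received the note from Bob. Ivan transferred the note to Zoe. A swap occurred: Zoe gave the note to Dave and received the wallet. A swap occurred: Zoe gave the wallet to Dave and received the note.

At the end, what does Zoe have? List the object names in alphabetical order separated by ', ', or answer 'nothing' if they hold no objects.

Tracking all object holders:
Start: phone:Ivan, note:Zoe, wallet:Bob
Event 1 (swap note<->phone: now note:Ivan, phone:Zoe). State: phone:Zoe, note:Ivan, wallet:Bob
Event 2 (swap wallet<->note: now wallet:Ivan, note:Bob). State: phone:Zoe, note:Bob, wallet:Ivan
Event 3 (swap phone<->wallet: now phone:Ivan, wallet:Zoe). State: phone:Ivan, note:Bob, wallet:Zoe
Event 4 (swap phone<->wallet: now phone:Zoe, wallet:Ivan). State: phone:Zoe, note:Bob, wallet:Ivan
Event 5 (swap phone<->note: now phone:Bob, note:Zoe). State: phone:Bob, note:Zoe, wallet:Ivan
Event 6 (give note: Zoe -> Ivan). State: phone:Bob, note:Ivan, wallet:Ivan
Event 7 (give wallet: Ivan -> Dave). State: phone:Bob, note:Ivan, wallet:Dave
Event 8 (swap note<->phone: now note:Bob, phone:Ivan). State: phone:Ivan, note:Bob, wallet:Dave
Event 9 (give note: Bob -> Ivan). State: phone:Ivan, note:Ivan, wallet:Dave
Event 10 (give note: Ivan -> Zoe). State: phone:Ivan, note:Zoe, wallet:Dave
Event 11 (swap note<->wallet: now note:Dave, wallet:Zoe). State: phone:Ivan, note:Dave, wallet:Zoe
Event 12 (swap wallet<->note: now wallet:Dave, note:Zoe). State: phone:Ivan, note:Zoe, wallet:Dave

Final state: phone:Ivan, note:Zoe, wallet:Dave
Zoe holds: note.

Answer: note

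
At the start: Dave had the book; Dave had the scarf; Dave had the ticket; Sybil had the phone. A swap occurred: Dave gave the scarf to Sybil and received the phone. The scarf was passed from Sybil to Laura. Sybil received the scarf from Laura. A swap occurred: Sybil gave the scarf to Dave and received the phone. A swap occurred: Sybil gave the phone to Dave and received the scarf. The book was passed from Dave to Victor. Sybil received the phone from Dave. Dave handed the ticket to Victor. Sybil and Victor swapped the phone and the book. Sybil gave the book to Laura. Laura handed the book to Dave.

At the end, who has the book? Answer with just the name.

Answer: Dave

Derivation:
Tracking all object holders:
Start: book:Dave, scarf:Dave, ticket:Dave, phone:Sybil
Event 1 (swap scarf<->phone: now scarf:Sybil, phone:Dave). State: book:Dave, scarf:Sybil, ticket:Dave, phone:Dave
Event 2 (give scarf: Sybil -> Laura). State: book:Dave, scarf:Laura, ticket:Dave, phone:Dave
Event 3 (give scarf: Laura -> Sybil). State: book:Dave, scarf:Sybil, ticket:Dave, phone:Dave
Event 4 (swap scarf<->phone: now scarf:Dave, phone:Sybil). State: book:Dave, scarf:Dave, ticket:Dave, phone:Sybil
Event 5 (swap phone<->scarf: now phone:Dave, scarf:Sybil). State: book:Dave, scarf:Sybil, ticket:Dave, phone:Dave
Event 6 (give book: Dave -> Victor). State: book:Victor, scarf:Sybil, ticket:Dave, phone:Dave
Event 7 (give phone: Dave -> Sybil). State: book:Victor, scarf:Sybil, ticket:Dave, phone:Sybil
Event 8 (give ticket: Dave -> Victor). State: book:Victor, scarf:Sybil, ticket:Victor, phone:Sybil
Event 9 (swap phone<->book: now phone:Victor, book:Sybil). State: book:Sybil, scarf:Sybil, ticket:Victor, phone:Victor
Event 10 (give book: Sybil -> Laura). State: book:Laura, scarf:Sybil, ticket:Victor, phone:Victor
Event 11 (give book: Laura -> Dave). State: book:Dave, scarf:Sybil, ticket:Victor, phone:Victor

Final state: book:Dave, scarf:Sybil, ticket:Victor, phone:Victor
The book is held by Dave.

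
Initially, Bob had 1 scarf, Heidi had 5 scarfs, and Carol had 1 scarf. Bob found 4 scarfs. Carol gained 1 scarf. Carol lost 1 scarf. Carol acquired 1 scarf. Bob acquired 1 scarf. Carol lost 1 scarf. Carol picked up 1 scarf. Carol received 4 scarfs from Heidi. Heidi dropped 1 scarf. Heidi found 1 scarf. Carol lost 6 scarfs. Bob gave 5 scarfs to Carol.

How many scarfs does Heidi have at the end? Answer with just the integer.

Tracking counts step by step:
Start: Bob=1, Heidi=5, Carol=1
Event 1 (Bob +4): Bob: 1 -> 5. State: Bob=5, Heidi=5, Carol=1
Event 2 (Carol +1): Carol: 1 -> 2. State: Bob=5, Heidi=5, Carol=2
Event 3 (Carol -1): Carol: 2 -> 1. State: Bob=5, Heidi=5, Carol=1
Event 4 (Carol +1): Carol: 1 -> 2. State: Bob=5, Heidi=5, Carol=2
Event 5 (Bob +1): Bob: 5 -> 6. State: Bob=6, Heidi=5, Carol=2
Event 6 (Carol -1): Carol: 2 -> 1. State: Bob=6, Heidi=5, Carol=1
Event 7 (Carol +1): Carol: 1 -> 2. State: Bob=6, Heidi=5, Carol=2
Event 8 (Heidi -> Carol, 4): Heidi: 5 -> 1, Carol: 2 -> 6. State: Bob=6, Heidi=1, Carol=6
Event 9 (Heidi -1): Heidi: 1 -> 0. State: Bob=6, Heidi=0, Carol=6
Event 10 (Heidi +1): Heidi: 0 -> 1. State: Bob=6, Heidi=1, Carol=6
Event 11 (Carol -6): Carol: 6 -> 0. State: Bob=6, Heidi=1, Carol=0
Event 12 (Bob -> Carol, 5): Bob: 6 -> 1, Carol: 0 -> 5. State: Bob=1, Heidi=1, Carol=5

Heidi's final count: 1

Answer: 1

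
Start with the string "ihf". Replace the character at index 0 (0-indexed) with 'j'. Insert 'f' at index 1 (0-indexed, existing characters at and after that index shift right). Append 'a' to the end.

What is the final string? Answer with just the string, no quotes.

Applying each edit step by step:
Start: "ihf"
Op 1 (replace idx 0: 'i' -> 'j'): "ihf" -> "jhf"
Op 2 (insert 'f' at idx 1): "jhf" -> "jfhf"
Op 3 (append 'a'): "jfhf" -> "jfhfa"

Answer: jfhfa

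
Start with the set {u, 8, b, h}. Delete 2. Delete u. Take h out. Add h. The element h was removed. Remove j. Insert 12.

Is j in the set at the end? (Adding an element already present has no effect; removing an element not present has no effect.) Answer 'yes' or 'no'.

Tracking the set through each operation:
Start: {8, b, h, u}
Event 1 (remove 2): not present, no change. Set: {8, b, h, u}
Event 2 (remove u): removed. Set: {8, b, h}
Event 3 (remove h): removed. Set: {8, b}
Event 4 (add h): added. Set: {8, b, h}
Event 5 (remove h): removed. Set: {8, b}
Event 6 (remove j): not present, no change. Set: {8, b}
Event 7 (add 12): added. Set: {12, 8, b}

Final set: {12, 8, b} (size 3)
j is NOT in the final set.

Answer: no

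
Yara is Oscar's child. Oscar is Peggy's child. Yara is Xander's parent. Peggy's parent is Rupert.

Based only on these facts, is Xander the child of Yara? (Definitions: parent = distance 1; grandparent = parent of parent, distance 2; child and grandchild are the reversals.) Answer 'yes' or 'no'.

Answer: yes

Derivation:
Reconstructing the parent chain from the given facts:
  Rupert -> Peggy -> Oscar -> Yara -> Xander
(each arrow means 'parent of the next')
Positions in the chain (0 = top):
  position of Rupert: 0
  position of Peggy: 1
  position of Oscar: 2
  position of Yara: 3
  position of Xander: 4

Xander is at position 4, Yara is at position 3; signed distance (j - i) = -1.
'child' requires j - i = -1. Actual distance is -1, so the relation HOLDS.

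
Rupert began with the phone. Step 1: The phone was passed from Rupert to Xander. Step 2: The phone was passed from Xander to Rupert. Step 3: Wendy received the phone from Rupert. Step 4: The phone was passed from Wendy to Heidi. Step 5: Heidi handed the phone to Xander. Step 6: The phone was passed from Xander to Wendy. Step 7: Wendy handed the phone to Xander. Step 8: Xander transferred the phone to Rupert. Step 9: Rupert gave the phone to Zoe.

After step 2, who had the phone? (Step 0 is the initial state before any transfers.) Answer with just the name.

Tracking the phone holder through step 2:
After step 0 (start): Rupert
After step 1: Xander
After step 2: Rupert

At step 2, the holder is Rupert.

Answer: Rupert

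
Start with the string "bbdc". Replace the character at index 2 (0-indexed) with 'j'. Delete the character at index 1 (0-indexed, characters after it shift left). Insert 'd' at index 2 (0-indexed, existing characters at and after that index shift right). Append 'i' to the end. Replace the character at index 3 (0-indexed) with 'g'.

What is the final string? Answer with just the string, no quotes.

Applying each edit step by step:
Start: "bbdc"
Op 1 (replace idx 2: 'd' -> 'j'): "bbdc" -> "bbjc"
Op 2 (delete idx 1 = 'b'): "bbjc" -> "bjc"
Op 3 (insert 'd' at idx 2): "bjc" -> "bjdc"
Op 4 (append 'i'): "bjdc" -> "bjdci"
Op 5 (replace idx 3: 'c' -> 'g'): "bjdci" -> "bjdgi"

Answer: bjdgi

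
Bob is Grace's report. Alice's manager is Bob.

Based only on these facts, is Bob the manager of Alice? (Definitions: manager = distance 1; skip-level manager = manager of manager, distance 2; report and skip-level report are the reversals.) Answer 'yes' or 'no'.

Reconstructing the manager chain from the given facts:
  Grace -> Bob -> Alice
(each arrow means 'manager of the next')
Positions in the chain (0 = top):
  position of Grace: 0
  position of Bob: 1
  position of Alice: 2

Bob is at position 1, Alice is at position 2; signed distance (j - i) = 1.
'manager' requires j - i = 1. Actual distance is 1, so the relation HOLDS.

Answer: yes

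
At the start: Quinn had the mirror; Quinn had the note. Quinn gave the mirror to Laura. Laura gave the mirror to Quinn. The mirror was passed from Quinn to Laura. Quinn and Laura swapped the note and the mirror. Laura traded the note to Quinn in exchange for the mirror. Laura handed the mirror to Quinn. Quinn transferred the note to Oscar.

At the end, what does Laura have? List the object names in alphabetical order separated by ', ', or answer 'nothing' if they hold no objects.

Answer: nothing

Derivation:
Tracking all object holders:
Start: mirror:Quinn, note:Quinn
Event 1 (give mirror: Quinn -> Laura). State: mirror:Laura, note:Quinn
Event 2 (give mirror: Laura -> Quinn). State: mirror:Quinn, note:Quinn
Event 3 (give mirror: Quinn -> Laura). State: mirror:Laura, note:Quinn
Event 4 (swap note<->mirror: now note:Laura, mirror:Quinn). State: mirror:Quinn, note:Laura
Event 5 (swap note<->mirror: now note:Quinn, mirror:Laura). State: mirror:Laura, note:Quinn
Event 6 (give mirror: Laura -> Quinn). State: mirror:Quinn, note:Quinn
Event 7 (give note: Quinn -> Oscar). State: mirror:Quinn, note:Oscar

Final state: mirror:Quinn, note:Oscar
Laura holds: (nothing).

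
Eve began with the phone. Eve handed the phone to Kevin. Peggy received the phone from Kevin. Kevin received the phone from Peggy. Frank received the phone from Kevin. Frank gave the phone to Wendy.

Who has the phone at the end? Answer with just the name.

Tracking the phone through each event:
Start: Eve has the phone.
After event 1: Kevin has the phone.
After event 2: Peggy has the phone.
After event 3: Kevin has the phone.
After event 4: Frank has the phone.
After event 5: Wendy has the phone.

Answer: Wendy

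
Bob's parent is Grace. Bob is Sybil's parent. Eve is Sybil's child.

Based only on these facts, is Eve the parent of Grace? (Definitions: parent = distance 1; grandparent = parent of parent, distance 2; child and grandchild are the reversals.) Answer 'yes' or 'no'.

Reconstructing the parent chain from the given facts:
  Grace -> Bob -> Sybil -> Eve
(each arrow means 'parent of the next')
Positions in the chain (0 = top):
  position of Grace: 0
  position of Bob: 1
  position of Sybil: 2
  position of Eve: 3

Eve is at position 3, Grace is at position 0; signed distance (j - i) = -3.
'parent' requires j - i = 1. Actual distance is -3, so the relation does NOT hold.

Answer: no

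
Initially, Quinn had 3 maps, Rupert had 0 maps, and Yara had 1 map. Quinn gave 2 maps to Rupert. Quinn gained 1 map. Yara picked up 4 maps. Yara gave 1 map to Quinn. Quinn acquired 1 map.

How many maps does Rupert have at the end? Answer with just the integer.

Answer: 2

Derivation:
Tracking counts step by step:
Start: Quinn=3, Rupert=0, Yara=1
Event 1 (Quinn -> Rupert, 2): Quinn: 3 -> 1, Rupert: 0 -> 2. State: Quinn=1, Rupert=2, Yara=1
Event 2 (Quinn +1): Quinn: 1 -> 2. State: Quinn=2, Rupert=2, Yara=1
Event 3 (Yara +4): Yara: 1 -> 5. State: Quinn=2, Rupert=2, Yara=5
Event 4 (Yara -> Quinn, 1): Yara: 5 -> 4, Quinn: 2 -> 3. State: Quinn=3, Rupert=2, Yara=4
Event 5 (Quinn +1): Quinn: 3 -> 4. State: Quinn=4, Rupert=2, Yara=4

Rupert's final count: 2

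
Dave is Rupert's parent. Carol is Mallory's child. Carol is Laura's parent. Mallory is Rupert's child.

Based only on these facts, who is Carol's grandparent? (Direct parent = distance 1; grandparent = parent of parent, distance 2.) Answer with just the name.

Reconstructing the parent chain from the given facts:
  Dave -> Rupert -> Mallory -> Carol -> Laura
(each arrow means 'parent of the next')
Positions in the chain (0 = top):
  position of Dave: 0
  position of Rupert: 1
  position of Mallory: 2
  position of Carol: 3
  position of Laura: 4

Carol is at position 3; the grandparent is 2 steps up the chain, i.e. position 1: Rupert.

Answer: Rupert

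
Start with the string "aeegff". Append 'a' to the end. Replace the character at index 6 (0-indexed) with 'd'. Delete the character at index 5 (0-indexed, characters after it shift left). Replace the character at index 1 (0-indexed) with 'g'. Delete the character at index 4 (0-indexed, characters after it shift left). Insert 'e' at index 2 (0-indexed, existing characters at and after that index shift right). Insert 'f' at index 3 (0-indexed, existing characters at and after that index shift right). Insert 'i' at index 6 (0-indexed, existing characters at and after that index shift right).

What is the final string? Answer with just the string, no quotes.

Answer: agefegid

Derivation:
Applying each edit step by step:
Start: "aeegff"
Op 1 (append 'a'): "aeegff" -> "aeegffa"
Op 2 (replace idx 6: 'a' -> 'd'): "aeegffa" -> "aeegffd"
Op 3 (delete idx 5 = 'f'): "aeegffd" -> "aeegfd"
Op 4 (replace idx 1: 'e' -> 'g'): "aeegfd" -> "agegfd"
Op 5 (delete idx 4 = 'f'): "agegfd" -> "agegd"
Op 6 (insert 'e' at idx 2): "agegd" -> "ageegd"
Op 7 (insert 'f' at idx 3): "ageegd" -> "agefegd"
Op 8 (insert 'i' at idx 6): "agefegd" -> "agefegid"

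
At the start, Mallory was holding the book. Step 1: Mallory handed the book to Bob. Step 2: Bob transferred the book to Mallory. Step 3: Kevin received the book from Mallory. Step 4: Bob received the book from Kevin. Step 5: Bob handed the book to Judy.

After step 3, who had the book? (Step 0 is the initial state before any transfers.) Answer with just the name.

Tracking the book holder through step 3:
After step 0 (start): Mallory
After step 1: Bob
After step 2: Mallory
After step 3: Kevin

At step 3, the holder is Kevin.

Answer: Kevin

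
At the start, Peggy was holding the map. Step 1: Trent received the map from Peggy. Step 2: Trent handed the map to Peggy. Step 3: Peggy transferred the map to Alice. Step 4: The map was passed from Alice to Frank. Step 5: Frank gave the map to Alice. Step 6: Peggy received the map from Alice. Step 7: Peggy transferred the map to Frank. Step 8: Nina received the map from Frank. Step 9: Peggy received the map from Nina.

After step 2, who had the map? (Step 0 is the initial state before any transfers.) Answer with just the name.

Tracking the map holder through step 2:
After step 0 (start): Peggy
After step 1: Trent
After step 2: Peggy

At step 2, the holder is Peggy.

Answer: Peggy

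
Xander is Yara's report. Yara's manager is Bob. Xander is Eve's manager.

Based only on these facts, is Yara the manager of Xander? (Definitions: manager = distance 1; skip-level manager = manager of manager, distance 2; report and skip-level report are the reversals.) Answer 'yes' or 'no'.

Reconstructing the manager chain from the given facts:
  Bob -> Yara -> Xander -> Eve
(each arrow means 'manager of the next')
Positions in the chain (0 = top):
  position of Bob: 0
  position of Yara: 1
  position of Xander: 2
  position of Eve: 3

Yara is at position 1, Xander is at position 2; signed distance (j - i) = 1.
'manager' requires j - i = 1. Actual distance is 1, so the relation HOLDS.

Answer: yes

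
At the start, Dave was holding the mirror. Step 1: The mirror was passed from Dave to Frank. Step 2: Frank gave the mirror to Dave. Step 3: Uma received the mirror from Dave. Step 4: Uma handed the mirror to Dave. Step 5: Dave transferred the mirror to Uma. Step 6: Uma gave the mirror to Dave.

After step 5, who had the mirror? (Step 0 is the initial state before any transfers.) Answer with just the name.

Answer: Uma

Derivation:
Tracking the mirror holder through step 5:
After step 0 (start): Dave
After step 1: Frank
After step 2: Dave
After step 3: Uma
After step 4: Dave
After step 5: Uma

At step 5, the holder is Uma.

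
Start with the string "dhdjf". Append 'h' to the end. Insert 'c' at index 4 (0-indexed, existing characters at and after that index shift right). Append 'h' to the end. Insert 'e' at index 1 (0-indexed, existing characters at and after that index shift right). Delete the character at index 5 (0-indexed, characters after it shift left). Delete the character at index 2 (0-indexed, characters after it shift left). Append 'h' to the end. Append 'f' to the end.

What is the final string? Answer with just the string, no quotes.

Answer: dedjfhhhf

Derivation:
Applying each edit step by step:
Start: "dhdjf"
Op 1 (append 'h'): "dhdjf" -> "dhdjfh"
Op 2 (insert 'c' at idx 4): "dhdjfh" -> "dhdjcfh"
Op 3 (append 'h'): "dhdjcfh" -> "dhdjcfhh"
Op 4 (insert 'e' at idx 1): "dhdjcfhh" -> "dehdjcfhh"
Op 5 (delete idx 5 = 'c'): "dehdjcfhh" -> "dehdjfhh"
Op 6 (delete idx 2 = 'h'): "dehdjfhh" -> "dedjfhh"
Op 7 (append 'h'): "dedjfhh" -> "dedjfhhh"
Op 8 (append 'f'): "dedjfhhh" -> "dedjfhhhf"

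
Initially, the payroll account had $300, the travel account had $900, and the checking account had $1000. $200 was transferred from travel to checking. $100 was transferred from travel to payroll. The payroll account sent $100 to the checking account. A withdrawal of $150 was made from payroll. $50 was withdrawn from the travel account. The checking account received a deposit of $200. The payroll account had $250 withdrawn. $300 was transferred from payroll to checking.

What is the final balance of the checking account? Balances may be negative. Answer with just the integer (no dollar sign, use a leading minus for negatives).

Answer: 1800

Derivation:
Tracking account balances step by step:
Start: payroll=300, travel=900, checking=1000
Event 1 (transfer 200 travel -> checking): travel: 900 - 200 = 700, checking: 1000 + 200 = 1200. Balances: payroll=300, travel=700, checking=1200
Event 2 (transfer 100 travel -> payroll): travel: 700 - 100 = 600, payroll: 300 + 100 = 400. Balances: payroll=400, travel=600, checking=1200
Event 3 (transfer 100 payroll -> checking): payroll: 400 - 100 = 300, checking: 1200 + 100 = 1300. Balances: payroll=300, travel=600, checking=1300
Event 4 (withdraw 150 from payroll): payroll: 300 - 150 = 150. Balances: payroll=150, travel=600, checking=1300
Event 5 (withdraw 50 from travel): travel: 600 - 50 = 550. Balances: payroll=150, travel=550, checking=1300
Event 6 (deposit 200 to checking): checking: 1300 + 200 = 1500. Balances: payroll=150, travel=550, checking=1500
Event 7 (withdraw 250 from payroll): payroll: 150 - 250 = -100. Balances: payroll=-100, travel=550, checking=1500
Event 8 (transfer 300 payroll -> checking): payroll: -100 - 300 = -400, checking: 1500 + 300 = 1800. Balances: payroll=-400, travel=550, checking=1800

Final balance of checking: 1800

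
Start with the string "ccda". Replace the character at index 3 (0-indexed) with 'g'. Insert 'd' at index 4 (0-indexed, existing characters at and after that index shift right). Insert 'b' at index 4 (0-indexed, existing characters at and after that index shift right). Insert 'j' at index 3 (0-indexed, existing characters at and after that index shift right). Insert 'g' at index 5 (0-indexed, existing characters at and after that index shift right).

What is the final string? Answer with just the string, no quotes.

Answer: ccdjggbd

Derivation:
Applying each edit step by step:
Start: "ccda"
Op 1 (replace idx 3: 'a' -> 'g'): "ccda" -> "ccdg"
Op 2 (insert 'd' at idx 4): "ccdg" -> "ccdgd"
Op 3 (insert 'b' at idx 4): "ccdgd" -> "ccdgbd"
Op 4 (insert 'j' at idx 3): "ccdgbd" -> "ccdjgbd"
Op 5 (insert 'g' at idx 5): "ccdjgbd" -> "ccdjggbd"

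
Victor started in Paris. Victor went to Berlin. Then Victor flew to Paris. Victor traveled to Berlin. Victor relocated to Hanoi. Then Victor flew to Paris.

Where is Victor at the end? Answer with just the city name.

Tracking Victor's location:
Start: Victor is in Paris.
After move 1: Paris -> Berlin. Victor is in Berlin.
After move 2: Berlin -> Paris. Victor is in Paris.
After move 3: Paris -> Berlin. Victor is in Berlin.
After move 4: Berlin -> Hanoi. Victor is in Hanoi.
After move 5: Hanoi -> Paris. Victor is in Paris.

Answer: Paris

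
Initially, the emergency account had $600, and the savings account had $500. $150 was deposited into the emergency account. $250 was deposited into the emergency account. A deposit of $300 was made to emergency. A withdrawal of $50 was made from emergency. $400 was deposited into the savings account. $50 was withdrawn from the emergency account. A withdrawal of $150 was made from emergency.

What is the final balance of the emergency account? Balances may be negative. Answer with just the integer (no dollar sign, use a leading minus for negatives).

Answer: 1050

Derivation:
Tracking account balances step by step:
Start: emergency=600, savings=500
Event 1 (deposit 150 to emergency): emergency: 600 + 150 = 750. Balances: emergency=750, savings=500
Event 2 (deposit 250 to emergency): emergency: 750 + 250 = 1000. Balances: emergency=1000, savings=500
Event 3 (deposit 300 to emergency): emergency: 1000 + 300 = 1300. Balances: emergency=1300, savings=500
Event 4 (withdraw 50 from emergency): emergency: 1300 - 50 = 1250. Balances: emergency=1250, savings=500
Event 5 (deposit 400 to savings): savings: 500 + 400 = 900. Balances: emergency=1250, savings=900
Event 6 (withdraw 50 from emergency): emergency: 1250 - 50 = 1200. Balances: emergency=1200, savings=900
Event 7 (withdraw 150 from emergency): emergency: 1200 - 150 = 1050. Balances: emergency=1050, savings=900

Final balance of emergency: 1050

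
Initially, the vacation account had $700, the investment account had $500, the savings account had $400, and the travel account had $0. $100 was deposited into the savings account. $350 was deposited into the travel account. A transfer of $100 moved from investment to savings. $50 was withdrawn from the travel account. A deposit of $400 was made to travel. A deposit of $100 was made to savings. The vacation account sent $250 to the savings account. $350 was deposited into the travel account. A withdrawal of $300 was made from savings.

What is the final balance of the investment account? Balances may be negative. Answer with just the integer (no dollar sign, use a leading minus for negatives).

Tracking account balances step by step:
Start: vacation=700, investment=500, savings=400, travel=0
Event 1 (deposit 100 to savings): savings: 400 + 100 = 500. Balances: vacation=700, investment=500, savings=500, travel=0
Event 2 (deposit 350 to travel): travel: 0 + 350 = 350. Balances: vacation=700, investment=500, savings=500, travel=350
Event 3 (transfer 100 investment -> savings): investment: 500 - 100 = 400, savings: 500 + 100 = 600. Balances: vacation=700, investment=400, savings=600, travel=350
Event 4 (withdraw 50 from travel): travel: 350 - 50 = 300. Balances: vacation=700, investment=400, savings=600, travel=300
Event 5 (deposit 400 to travel): travel: 300 + 400 = 700. Balances: vacation=700, investment=400, savings=600, travel=700
Event 6 (deposit 100 to savings): savings: 600 + 100 = 700. Balances: vacation=700, investment=400, savings=700, travel=700
Event 7 (transfer 250 vacation -> savings): vacation: 700 - 250 = 450, savings: 700 + 250 = 950. Balances: vacation=450, investment=400, savings=950, travel=700
Event 8 (deposit 350 to travel): travel: 700 + 350 = 1050. Balances: vacation=450, investment=400, savings=950, travel=1050
Event 9 (withdraw 300 from savings): savings: 950 - 300 = 650. Balances: vacation=450, investment=400, savings=650, travel=1050

Final balance of investment: 400

Answer: 400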